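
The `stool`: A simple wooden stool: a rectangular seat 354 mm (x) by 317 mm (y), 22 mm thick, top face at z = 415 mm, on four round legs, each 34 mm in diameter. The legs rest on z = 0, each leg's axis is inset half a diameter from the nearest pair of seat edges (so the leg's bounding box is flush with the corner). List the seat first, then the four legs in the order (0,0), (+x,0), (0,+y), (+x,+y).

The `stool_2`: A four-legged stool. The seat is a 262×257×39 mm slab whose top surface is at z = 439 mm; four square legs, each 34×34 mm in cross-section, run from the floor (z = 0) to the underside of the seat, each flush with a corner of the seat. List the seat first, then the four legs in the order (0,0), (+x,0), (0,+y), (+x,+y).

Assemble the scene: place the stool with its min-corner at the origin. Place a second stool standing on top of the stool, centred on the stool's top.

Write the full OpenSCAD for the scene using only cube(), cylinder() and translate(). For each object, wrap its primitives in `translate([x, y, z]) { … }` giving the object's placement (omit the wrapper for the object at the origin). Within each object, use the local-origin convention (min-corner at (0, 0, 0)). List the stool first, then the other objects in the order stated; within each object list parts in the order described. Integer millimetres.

translate([0, 0, 393]) cube([354, 317, 22]);
translate([17, 17, 0]) cylinder(h = 393, r = 17);
translate([337, 17, 0]) cylinder(h = 393, r = 17);
translate([17, 300, 0]) cylinder(h = 393, r = 17);
translate([337, 300, 0]) cylinder(h = 393, r = 17);
translate([46, 30, 415]) {
  translate([0, 0, 400]) cube([262, 257, 39]);
  cube([34, 34, 400]);
  translate([228, 0, 0]) cube([34, 34, 400]);
  translate([0, 223, 0]) cube([34, 34, 400]);
  translate([228, 223, 0]) cube([34, 34, 400]);
}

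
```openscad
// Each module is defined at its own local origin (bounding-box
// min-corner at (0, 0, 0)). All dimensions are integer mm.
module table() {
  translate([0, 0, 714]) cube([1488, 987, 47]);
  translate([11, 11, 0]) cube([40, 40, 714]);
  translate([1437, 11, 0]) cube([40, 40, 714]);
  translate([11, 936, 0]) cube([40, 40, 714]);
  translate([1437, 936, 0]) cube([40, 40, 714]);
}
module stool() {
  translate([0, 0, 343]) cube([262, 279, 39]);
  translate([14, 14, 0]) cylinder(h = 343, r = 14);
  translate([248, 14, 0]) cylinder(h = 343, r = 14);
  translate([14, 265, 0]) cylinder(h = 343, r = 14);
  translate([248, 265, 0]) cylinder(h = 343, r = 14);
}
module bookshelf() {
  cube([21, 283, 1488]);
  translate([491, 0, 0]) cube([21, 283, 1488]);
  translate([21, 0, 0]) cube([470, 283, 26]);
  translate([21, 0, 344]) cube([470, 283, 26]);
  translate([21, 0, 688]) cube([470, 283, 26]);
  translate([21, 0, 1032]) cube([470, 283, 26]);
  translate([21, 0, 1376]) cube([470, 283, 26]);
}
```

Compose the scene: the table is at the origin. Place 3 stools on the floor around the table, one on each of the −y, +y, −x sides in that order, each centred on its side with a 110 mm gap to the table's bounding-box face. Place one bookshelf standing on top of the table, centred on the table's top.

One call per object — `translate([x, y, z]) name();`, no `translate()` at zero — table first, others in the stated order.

table();
translate([613, -389, 0]) stool();
translate([613, 1097, 0]) stool();
translate([-372, 354, 0]) stool();
translate([488, 352, 761]) bookshelf();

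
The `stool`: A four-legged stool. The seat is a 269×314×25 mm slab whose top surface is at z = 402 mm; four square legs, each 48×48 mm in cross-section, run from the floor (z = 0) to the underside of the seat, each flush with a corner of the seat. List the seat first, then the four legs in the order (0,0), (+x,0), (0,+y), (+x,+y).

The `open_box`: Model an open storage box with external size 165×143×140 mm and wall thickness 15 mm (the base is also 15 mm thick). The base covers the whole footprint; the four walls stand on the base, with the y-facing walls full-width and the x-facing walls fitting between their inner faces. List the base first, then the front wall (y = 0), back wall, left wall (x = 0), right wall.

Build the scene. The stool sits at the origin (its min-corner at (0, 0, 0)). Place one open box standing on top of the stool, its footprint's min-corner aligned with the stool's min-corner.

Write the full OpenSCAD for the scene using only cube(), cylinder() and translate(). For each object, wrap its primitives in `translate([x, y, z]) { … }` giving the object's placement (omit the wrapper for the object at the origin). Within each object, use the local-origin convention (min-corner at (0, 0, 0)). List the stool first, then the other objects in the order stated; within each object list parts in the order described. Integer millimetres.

translate([0, 0, 377]) cube([269, 314, 25]);
cube([48, 48, 377]);
translate([221, 0, 0]) cube([48, 48, 377]);
translate([0, 266, 0]) cube([48, 48, 377]);
translate([221, 266, 0]) cube([48, 48, 377]);
translate([0, 0, 402]) {
  cube([165, 143, 15]);
  translate([0, 0, 15]) cube([165, 15, 125]);
  translate([0, 128, 15]) cube([165, 15, 125]);
  translate([0, 15, 15]) cube([15, 113, 125]);
  translate([150, 15, 15]) cube([15, 113, 125]);
}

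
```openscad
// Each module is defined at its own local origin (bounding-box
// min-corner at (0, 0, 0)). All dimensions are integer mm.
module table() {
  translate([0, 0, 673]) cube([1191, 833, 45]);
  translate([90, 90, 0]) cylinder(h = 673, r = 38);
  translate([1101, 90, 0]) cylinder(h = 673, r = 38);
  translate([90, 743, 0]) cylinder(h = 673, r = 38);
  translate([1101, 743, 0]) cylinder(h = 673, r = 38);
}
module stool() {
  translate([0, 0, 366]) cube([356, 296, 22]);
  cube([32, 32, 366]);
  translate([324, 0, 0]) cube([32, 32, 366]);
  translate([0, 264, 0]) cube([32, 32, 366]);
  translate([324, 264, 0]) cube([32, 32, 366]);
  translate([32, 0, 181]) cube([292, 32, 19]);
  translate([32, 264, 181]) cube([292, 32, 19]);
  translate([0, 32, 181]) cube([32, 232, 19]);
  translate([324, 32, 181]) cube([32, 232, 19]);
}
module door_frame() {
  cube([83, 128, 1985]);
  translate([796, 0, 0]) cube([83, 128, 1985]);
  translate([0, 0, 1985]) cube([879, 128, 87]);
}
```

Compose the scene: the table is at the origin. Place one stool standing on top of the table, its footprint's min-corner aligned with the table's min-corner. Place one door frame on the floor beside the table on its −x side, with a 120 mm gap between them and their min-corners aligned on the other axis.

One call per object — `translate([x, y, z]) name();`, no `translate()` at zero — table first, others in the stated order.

table();
translate([0, 0, 718]) stool();
translate([-999, 0, 0]) door_frame();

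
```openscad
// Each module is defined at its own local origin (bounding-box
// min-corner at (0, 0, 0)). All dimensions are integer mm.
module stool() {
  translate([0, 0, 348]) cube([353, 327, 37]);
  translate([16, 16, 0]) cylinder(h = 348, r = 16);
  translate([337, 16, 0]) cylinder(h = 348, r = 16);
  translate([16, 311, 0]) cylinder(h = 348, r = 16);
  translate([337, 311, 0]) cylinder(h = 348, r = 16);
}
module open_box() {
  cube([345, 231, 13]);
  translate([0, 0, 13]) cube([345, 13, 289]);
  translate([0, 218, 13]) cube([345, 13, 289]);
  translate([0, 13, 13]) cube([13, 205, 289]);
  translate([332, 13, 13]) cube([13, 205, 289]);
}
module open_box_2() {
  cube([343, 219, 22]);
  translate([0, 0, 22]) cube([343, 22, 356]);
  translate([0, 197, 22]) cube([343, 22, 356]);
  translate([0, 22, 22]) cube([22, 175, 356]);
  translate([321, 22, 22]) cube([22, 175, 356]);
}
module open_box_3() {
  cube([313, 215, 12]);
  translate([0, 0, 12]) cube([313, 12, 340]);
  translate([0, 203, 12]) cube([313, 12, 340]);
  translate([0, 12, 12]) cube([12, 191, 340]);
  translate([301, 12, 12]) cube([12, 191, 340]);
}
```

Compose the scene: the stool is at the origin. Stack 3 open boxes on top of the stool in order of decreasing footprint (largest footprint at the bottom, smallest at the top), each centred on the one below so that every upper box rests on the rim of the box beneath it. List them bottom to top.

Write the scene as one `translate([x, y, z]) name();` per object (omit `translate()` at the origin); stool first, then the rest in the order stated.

stool();
translate([4, 48, 385]) open_box();
translate([5, 54, 687]) open_box_2();
translate([20, 56, 1065]) open_box_3();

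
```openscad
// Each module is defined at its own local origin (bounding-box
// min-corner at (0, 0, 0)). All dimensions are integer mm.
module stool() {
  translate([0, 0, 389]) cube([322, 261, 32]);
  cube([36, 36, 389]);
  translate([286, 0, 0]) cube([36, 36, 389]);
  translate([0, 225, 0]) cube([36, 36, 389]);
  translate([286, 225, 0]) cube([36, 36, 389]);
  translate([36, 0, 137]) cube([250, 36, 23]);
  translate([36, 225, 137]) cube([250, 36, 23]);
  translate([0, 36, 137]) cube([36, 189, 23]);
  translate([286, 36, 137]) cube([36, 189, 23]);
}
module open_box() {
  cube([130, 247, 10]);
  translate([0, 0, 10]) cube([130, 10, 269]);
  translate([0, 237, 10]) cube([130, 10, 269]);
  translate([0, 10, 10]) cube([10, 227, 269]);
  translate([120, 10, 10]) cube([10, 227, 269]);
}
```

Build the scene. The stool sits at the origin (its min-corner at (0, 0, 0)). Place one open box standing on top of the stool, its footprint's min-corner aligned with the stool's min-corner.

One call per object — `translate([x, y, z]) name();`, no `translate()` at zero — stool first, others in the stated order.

stool();
translate([0, 0, 421]) open_box();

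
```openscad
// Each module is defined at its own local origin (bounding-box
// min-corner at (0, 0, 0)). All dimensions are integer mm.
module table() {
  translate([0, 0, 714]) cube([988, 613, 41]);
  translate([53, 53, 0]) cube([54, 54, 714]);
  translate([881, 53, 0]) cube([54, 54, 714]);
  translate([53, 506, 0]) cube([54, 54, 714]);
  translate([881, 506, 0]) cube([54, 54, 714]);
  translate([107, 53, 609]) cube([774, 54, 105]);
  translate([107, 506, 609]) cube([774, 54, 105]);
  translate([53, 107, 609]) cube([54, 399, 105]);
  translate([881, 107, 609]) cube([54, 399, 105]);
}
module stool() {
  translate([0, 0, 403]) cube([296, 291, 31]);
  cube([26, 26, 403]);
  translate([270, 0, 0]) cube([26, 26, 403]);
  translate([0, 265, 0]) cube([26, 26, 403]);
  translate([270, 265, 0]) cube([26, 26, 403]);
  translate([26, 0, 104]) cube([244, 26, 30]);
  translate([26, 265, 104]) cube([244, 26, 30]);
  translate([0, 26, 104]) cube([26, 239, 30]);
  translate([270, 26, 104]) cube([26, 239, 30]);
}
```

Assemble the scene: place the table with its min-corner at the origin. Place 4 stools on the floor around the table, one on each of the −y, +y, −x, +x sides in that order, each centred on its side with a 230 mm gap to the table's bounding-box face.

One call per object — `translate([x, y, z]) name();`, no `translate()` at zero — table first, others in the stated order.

table();
translate([346, -521, 0]) stool();
translate([346, 843, 0]) stool();
translate([-526, 161, 0]) stool();
translate([1218, 161, 0]) stool();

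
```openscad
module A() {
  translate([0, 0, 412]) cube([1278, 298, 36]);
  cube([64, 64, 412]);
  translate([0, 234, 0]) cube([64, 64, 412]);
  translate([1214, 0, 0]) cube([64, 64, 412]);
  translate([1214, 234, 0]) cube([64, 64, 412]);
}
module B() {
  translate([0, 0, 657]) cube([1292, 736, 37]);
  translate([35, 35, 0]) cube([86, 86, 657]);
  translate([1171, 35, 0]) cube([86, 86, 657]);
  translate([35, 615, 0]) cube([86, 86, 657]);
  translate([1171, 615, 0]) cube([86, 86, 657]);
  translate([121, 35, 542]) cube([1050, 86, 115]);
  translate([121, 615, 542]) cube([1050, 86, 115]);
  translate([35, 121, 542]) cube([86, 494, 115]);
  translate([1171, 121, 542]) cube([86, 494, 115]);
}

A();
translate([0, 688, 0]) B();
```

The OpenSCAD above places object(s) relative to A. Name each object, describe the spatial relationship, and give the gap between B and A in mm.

The table's nearest face is 390 mm from the bench's +y face.

A is a bench. B is a table. The table is on the floor beside the bench on its +y side. The gap between the table and the bench is 390 mm.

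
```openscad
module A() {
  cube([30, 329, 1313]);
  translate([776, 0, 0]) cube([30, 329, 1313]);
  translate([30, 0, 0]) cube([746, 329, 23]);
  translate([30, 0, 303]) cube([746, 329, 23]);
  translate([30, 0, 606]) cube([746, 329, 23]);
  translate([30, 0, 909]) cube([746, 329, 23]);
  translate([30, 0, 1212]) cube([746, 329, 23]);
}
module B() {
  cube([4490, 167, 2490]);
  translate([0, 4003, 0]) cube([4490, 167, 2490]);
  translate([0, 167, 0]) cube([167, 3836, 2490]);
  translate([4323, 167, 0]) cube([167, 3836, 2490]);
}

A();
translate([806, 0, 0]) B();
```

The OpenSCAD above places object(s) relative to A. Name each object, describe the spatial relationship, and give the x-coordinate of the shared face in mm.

The bookshelf's +x face and the house frame's −x face are both at x = 806 mm.

A is a bookshelf. B is a house frame. The house frame is against the bookshelf's +x side, with their −y faces flush. The x-coordinate of the shared face is 806 mm.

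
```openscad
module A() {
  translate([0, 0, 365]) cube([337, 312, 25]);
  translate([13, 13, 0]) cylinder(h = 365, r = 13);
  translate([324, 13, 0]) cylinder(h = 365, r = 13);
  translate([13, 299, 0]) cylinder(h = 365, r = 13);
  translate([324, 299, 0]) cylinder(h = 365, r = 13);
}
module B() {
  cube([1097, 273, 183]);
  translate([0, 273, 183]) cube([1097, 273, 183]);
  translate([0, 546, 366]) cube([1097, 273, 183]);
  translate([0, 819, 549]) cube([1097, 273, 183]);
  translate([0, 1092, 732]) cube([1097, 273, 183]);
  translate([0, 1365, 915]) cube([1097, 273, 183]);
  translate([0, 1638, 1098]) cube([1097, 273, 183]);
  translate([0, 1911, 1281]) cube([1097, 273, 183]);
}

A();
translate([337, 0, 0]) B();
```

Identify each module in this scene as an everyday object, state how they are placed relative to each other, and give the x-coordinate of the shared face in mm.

The stool's +x face and the staircase's −x face are both at x = 337 mm.

A is a stool. B is a staircase. The staircase is against the stool's +x side, with their −y faces flush. The x-coordinate of the shared face is 337 mm.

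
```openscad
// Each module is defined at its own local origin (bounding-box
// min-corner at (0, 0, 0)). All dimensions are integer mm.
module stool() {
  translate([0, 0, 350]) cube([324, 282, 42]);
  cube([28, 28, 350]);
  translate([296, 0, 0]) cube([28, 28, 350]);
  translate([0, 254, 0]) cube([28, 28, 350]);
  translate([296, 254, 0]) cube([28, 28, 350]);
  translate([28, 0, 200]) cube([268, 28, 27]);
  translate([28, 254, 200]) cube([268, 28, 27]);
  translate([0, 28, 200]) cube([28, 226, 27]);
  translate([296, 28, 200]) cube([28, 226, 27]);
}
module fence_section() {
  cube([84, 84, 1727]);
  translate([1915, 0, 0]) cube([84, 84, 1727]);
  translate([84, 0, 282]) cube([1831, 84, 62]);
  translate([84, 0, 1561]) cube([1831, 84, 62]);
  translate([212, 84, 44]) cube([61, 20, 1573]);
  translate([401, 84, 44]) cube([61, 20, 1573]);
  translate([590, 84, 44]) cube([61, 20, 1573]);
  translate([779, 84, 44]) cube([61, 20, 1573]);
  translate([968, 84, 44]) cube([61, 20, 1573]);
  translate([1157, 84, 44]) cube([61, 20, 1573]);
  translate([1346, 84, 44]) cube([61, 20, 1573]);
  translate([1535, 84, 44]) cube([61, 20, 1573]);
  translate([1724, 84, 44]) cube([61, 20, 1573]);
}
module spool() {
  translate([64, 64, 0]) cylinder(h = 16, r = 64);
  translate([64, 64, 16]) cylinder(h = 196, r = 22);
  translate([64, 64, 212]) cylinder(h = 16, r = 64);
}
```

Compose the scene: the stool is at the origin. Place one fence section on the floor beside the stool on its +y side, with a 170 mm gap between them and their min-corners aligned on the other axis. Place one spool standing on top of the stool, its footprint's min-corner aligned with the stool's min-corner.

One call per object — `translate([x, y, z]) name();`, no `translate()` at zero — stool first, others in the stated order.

stool();
translate([0, 452, 0]) fence_section();
translate([0, 0, 392]) spool();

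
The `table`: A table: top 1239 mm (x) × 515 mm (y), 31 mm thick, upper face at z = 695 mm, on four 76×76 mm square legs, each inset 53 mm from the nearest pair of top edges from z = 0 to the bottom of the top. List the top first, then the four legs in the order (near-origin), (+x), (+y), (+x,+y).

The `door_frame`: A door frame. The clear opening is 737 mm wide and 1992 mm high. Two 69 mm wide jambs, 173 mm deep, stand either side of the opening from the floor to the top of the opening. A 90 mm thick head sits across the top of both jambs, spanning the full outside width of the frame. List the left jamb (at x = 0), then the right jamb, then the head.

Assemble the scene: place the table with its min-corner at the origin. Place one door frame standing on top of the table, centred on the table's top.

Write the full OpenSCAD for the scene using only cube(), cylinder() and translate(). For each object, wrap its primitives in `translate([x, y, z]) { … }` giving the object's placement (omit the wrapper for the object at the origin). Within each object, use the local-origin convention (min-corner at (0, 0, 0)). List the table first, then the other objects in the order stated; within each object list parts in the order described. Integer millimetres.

translate([0, 0, 664]) cube([1239, 515, 31]);
translate([53, 53, 0]) cube([76, 76, 664]);
translate([1110, 53, 0]) cube([76, 76, 664]);
translate([53, 386, 0]) cube([76, 76, 664]);
translate([1110, 386, 0]) cube([76, 76, 664]);
translate([182, 171, 695]) {
  cube([69, 173, 1992]);
  translate([806, 0, 0]) cube([69, 173, 1992]);
  translate([0, 0, 1992]) cube([875, 173, 90]);
}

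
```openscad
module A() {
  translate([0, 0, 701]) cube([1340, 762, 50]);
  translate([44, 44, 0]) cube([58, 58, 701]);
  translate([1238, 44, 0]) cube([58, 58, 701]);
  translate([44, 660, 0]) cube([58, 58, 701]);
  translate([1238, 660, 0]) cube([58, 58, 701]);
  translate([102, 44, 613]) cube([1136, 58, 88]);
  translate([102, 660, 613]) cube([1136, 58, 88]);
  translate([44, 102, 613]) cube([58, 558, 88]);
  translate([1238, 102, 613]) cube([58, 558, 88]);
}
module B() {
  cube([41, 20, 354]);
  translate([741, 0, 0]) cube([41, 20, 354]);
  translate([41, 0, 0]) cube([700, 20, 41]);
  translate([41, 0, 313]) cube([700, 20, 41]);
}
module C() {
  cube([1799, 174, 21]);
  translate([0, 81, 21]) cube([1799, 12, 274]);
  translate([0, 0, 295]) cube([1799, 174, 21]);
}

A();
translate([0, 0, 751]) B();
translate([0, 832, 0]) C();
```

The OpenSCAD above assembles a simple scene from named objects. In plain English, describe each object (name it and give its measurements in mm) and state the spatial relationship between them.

A is a table with a 1340×762 mm rectangular top, 50 mm thick, top surface at z = 751 mm, supported by four 58×58 mm square legs, each inset 44 mm from the nearest pair of top edges, running from the floor. Four apron rails, 58 mm thick and 88 mm tall, run between adjacent legs with their top edges flush with the underside of the top and their outer faces flush with the legs' outer faces.

B is a picture frame with a 700×272 mm rectangular opening (x by z) and a uniform 41 mm border on every side. Frame depth is 20 mm along y. It is built from two vertical stiles running the full outside height and two horizontal rails spanning the gap between the stiles.

C is an I-beam lying along x, 1799 mm long. Overall section height 316 mm. Two flanges 174 mm wide (y) and 21 mm thick, one on the floor and one at the top; a web 12 mm thick runs between them, centred on the flange width.

The picture frame is on top of the table. The I-beam is on the floor beside the table on its +y side.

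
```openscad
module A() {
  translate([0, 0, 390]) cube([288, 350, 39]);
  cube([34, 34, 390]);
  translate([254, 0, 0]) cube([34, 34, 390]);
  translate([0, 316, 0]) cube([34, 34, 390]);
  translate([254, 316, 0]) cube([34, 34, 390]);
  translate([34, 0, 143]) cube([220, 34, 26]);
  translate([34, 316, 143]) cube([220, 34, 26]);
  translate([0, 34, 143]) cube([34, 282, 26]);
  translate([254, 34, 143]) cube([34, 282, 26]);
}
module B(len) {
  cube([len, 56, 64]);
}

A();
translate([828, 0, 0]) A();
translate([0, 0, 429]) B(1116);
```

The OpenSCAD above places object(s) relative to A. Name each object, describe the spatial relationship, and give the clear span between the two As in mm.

A is a stool. B is a beam. A beam spans the tops of two stools. The clear span between the two stools is 540 mm.

Second stool starts at x = 828; first ends at x = 288; clear span = 828 − 288 = 540 mm.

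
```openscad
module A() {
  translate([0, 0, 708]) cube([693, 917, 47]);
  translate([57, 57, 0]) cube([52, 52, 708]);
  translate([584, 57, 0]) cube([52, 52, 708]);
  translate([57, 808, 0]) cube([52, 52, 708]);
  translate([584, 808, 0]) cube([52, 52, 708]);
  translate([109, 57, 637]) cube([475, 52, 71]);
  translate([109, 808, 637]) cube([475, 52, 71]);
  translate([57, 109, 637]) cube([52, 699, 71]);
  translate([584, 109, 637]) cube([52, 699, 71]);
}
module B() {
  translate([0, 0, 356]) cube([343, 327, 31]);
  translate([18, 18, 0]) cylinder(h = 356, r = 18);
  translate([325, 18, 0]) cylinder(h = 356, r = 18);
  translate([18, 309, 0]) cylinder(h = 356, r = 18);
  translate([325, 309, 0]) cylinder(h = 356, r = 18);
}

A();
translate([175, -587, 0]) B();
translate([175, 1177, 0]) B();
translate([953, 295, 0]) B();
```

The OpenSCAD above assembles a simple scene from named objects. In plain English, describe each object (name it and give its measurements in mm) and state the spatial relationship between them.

A is a table: top 693 mm (x) × 917 mm (y), 47 mm thick, upper face at z = 755 mm, on four 52×52 mm square legs, each inset 57 mm from the nearest pair of top edges, running from z = 0 to the bottom of the top. Four apron rails, 52 mm thick and 71 mm tall, run between adjacent legs with their top edges flush with the underside of the top and their outer faces flush with the legs' outer faces.

B is a four-legged stool. The seat is a 343×327×31 mm slab whose top surface is at z = 387 mm; four round legs, each 36 mm in diameter, run from the floor (z = 0) to the underside of the seat, each leg's axis is inset half a diameter from the nearest pair of seat edges (so the leg's bounding box is flush with the corner).

Three stools sit around the table at the −y, +y, +x sides.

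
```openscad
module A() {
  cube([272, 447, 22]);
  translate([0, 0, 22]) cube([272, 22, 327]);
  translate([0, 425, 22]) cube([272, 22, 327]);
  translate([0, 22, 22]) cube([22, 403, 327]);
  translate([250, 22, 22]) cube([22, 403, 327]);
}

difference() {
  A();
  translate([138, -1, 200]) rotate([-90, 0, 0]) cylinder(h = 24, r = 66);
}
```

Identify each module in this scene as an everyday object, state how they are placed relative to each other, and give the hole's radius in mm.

The subtracted cylinder has r = 66 mm.

A is an open box. The open box has a circular hole through its front wall. The hole's radius is 66 mm.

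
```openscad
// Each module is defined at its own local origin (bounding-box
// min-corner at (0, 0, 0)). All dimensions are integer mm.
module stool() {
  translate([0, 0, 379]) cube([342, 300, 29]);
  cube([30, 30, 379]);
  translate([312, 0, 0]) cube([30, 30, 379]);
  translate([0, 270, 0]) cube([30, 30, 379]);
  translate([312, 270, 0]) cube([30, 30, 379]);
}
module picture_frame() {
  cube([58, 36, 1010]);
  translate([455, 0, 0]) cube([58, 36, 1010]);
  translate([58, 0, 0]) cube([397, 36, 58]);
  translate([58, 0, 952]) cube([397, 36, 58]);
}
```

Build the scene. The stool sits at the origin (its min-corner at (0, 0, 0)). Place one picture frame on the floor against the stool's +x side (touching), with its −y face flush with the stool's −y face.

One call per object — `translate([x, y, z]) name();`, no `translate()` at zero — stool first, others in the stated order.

stool();
translate([342, 0, 0]) picture_frame();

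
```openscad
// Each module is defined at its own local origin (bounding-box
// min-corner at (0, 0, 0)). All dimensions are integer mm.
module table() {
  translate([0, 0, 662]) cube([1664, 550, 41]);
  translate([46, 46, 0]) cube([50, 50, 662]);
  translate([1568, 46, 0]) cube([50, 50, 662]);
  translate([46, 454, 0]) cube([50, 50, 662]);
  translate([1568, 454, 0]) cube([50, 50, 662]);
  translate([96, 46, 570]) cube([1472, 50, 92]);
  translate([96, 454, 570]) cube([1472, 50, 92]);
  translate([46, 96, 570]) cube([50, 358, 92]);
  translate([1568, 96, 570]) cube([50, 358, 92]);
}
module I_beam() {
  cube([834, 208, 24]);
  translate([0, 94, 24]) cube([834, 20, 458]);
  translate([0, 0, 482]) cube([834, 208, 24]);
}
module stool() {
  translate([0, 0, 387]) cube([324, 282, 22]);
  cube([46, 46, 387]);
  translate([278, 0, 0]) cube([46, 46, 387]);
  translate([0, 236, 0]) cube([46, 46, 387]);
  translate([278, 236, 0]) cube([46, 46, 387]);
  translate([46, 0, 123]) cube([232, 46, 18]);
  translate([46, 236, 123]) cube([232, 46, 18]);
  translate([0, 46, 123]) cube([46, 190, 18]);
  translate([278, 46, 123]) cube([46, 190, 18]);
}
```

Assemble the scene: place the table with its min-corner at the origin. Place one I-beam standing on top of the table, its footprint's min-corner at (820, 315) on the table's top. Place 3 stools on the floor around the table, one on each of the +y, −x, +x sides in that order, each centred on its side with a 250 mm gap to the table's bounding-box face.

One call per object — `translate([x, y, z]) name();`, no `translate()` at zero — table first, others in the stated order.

table();
translate([820, 315, 703]) I_beam();
translate([670, 800, 0]) stool();
translate([-574, 134, 0]) stool();
translate([1914, 134, 0]) stool();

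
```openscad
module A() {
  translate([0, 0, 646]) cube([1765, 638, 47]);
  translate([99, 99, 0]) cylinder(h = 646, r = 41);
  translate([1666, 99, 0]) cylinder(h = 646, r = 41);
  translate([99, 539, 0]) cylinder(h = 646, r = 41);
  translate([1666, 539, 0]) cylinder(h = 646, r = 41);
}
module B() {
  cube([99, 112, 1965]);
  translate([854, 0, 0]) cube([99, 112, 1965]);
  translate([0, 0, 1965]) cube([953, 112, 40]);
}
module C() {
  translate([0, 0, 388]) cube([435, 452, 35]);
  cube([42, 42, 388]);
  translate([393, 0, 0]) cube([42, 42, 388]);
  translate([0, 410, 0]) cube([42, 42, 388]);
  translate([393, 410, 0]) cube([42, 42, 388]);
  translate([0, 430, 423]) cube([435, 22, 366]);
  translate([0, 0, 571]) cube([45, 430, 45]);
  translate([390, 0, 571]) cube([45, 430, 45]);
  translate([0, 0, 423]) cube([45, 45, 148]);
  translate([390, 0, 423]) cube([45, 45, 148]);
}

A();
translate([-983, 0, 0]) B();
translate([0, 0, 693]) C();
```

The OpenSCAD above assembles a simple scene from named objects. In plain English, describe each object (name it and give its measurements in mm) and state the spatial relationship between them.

A is a table: top 1765 mm (x) × 638 mm (y), 47 mm thick, upper face at z = 693 mm, on four round legs of 82 mm diameter, each leg's bounding box inset 58 mm from the nearest pair of top edges, running from z = 0 to the bottom of the top.

B is a door frame. The clear opening is 755 mm wide and 1965 mm high. Two 99 mm wide jambs, 112 mm deep, stand either side of the opening from the floor to the top of the opening. A 40 mm thick head sits across the top of both jambs, spanning the full outside width of the frame.

C is a chair: 435×452 mm seat, 35 mm thick, top at z = 423 mm, on four 42 mm square corner legs flush with the seat edges. A 22 mm thick backrest slab spans the full seat width, extending 366 mm above the seat top, its back face flush with the seat's +y edge. Two armrests of 45×45 mm section run along each side from the seat's front edge to the front of the backrest, top faces 193 mm above the seat top and outer faces flush with the seat's x-edges; a 45×45 mm post under the front of each armrest stands on the seat at the front corner.

The door frame is on the floor beside the table on its −x side. The chair is on top of the table.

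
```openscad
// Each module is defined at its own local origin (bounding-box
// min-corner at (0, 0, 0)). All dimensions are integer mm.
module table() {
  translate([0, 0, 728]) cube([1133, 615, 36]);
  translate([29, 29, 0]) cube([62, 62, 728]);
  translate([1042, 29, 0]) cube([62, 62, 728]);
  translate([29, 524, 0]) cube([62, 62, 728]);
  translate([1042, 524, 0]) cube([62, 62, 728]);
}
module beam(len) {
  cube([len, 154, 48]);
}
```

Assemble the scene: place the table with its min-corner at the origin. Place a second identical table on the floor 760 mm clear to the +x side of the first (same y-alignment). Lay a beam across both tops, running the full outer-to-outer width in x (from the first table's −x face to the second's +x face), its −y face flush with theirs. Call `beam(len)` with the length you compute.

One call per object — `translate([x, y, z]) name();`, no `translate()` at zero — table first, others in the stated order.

table();
translate([1893, 0, 0]) table();
translate([0, 0, 764]) beam(3026);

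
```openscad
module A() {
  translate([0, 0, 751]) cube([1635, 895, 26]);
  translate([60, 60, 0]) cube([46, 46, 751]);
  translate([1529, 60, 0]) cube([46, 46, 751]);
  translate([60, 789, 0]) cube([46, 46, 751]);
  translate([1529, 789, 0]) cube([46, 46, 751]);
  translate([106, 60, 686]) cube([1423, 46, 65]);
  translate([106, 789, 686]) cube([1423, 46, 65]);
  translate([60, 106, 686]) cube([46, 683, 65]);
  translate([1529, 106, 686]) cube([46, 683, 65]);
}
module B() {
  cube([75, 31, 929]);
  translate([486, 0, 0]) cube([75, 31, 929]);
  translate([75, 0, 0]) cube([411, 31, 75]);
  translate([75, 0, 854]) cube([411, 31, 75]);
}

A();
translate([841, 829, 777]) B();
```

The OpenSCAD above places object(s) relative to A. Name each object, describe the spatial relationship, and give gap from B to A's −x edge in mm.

The picture frame's min-x is at 841; the table's min-x is 0; gap = 841 mm.

A is a table. B is a picture frame. The picture frame is on top of the table. The gap from the picture frame to the table's −x edge is 841 mm.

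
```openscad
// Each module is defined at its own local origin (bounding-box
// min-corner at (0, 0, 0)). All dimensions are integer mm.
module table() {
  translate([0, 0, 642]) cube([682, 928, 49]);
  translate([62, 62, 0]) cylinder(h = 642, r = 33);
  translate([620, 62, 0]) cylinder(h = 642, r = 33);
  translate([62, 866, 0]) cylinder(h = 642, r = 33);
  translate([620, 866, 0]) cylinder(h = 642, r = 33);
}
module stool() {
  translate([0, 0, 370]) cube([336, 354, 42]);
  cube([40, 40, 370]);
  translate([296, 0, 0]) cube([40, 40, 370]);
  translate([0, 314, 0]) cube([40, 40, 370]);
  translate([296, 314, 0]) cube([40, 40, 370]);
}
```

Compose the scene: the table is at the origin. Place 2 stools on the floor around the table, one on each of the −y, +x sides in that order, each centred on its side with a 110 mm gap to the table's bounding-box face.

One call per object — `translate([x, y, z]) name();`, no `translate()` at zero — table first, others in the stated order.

table();
translate([173, -464, 0]) stool();
translate([792, 287, 0]) stool();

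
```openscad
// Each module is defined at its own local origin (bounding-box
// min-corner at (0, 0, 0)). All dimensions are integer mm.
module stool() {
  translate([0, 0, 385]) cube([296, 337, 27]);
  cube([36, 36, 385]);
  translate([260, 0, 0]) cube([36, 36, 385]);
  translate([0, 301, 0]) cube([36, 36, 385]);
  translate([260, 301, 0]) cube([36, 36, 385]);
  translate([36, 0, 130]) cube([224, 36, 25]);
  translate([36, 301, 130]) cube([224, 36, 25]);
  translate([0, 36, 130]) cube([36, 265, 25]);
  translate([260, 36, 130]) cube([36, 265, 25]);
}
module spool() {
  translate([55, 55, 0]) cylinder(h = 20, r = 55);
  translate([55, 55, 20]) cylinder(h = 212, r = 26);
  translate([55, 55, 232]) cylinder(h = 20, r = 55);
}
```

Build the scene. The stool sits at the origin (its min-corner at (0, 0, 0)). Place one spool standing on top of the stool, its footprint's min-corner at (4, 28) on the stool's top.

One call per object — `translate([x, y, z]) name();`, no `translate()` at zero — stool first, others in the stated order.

stool();
translate([4, 28, 412]) spool();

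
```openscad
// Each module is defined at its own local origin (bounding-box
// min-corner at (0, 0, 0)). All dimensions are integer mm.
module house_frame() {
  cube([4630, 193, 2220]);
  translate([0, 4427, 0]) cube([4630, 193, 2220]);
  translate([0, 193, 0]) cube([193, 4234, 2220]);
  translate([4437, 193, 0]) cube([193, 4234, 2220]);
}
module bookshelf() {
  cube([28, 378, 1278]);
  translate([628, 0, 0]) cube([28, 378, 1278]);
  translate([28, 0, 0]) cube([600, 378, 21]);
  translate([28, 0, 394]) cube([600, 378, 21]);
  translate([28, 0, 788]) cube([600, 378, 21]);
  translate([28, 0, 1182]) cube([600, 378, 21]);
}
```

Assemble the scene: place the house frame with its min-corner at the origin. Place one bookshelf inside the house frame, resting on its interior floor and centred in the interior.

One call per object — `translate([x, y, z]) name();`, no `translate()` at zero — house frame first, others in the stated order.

house_frame();
translate([1987, 2121, 0]) bookshelf();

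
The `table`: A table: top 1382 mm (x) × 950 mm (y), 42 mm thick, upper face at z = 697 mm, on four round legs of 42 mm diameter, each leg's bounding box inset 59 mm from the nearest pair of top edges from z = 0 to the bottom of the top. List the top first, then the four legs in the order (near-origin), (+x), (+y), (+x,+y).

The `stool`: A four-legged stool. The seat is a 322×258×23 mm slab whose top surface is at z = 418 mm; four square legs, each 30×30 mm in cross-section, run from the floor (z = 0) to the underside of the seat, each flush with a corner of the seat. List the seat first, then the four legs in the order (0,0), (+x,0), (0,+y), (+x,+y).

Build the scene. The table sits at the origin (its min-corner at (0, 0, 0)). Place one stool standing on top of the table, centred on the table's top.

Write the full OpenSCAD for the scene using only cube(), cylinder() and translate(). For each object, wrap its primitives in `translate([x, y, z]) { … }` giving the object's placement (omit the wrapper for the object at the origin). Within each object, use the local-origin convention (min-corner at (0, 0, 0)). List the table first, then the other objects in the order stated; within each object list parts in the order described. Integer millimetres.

translate([0, 0, 655]) cube([1382, 950, 42]);
translate([80, 80, 0]) cylinder(h = 655, r = 21);
translate([1302, 80, 0]) cylinder(h = 655, r = 21);
translate([80, 870, 0]) cylinder(h = 655, r = 21);
translate([1302, 870, 0]) cylinder(h = 655, r = 21);
translate([530, 346, 697]) {
  translate([0, 0, 395]) cube([322, 258, 23]);
  cube([30, 30, 395]);
  translate([292, 0, 0]) cube([30, 30, 395]);
  translate([0, 228, 0]) cube([30, 30, 395]);
  translate([292, 228, 0]) cube([30, 30, 395]);
}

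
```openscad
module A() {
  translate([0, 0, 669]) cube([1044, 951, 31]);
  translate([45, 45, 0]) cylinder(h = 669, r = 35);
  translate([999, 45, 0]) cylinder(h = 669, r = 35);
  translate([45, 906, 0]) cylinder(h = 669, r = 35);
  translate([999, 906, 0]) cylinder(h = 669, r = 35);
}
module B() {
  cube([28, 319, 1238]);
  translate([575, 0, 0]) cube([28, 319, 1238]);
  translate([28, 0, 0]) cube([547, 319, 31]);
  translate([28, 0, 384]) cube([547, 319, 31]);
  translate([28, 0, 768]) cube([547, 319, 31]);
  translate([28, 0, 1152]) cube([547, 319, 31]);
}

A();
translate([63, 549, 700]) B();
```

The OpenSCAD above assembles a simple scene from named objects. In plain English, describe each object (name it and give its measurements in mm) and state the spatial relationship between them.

A is a table: top 1044 mm (x) × 951 mm (y), 31 mm thick, upper face at z = 700 mm, on four round legs of 70 mm diameter, each leg's bounding box inset 10 mm from the nearest pair of top edges, running from z = 0 to the bottom of the top.

B is a bookshelf 603 mm wide overall, 319 mm deep and 1238 mm tall. The two sides are 28 mm thick vertical panels. 4 horizontal shelves of 31 mm thickness span between the inner faces of the sides; the lowest shelf sits on the floor and shelves are stacked with a clear vertical gap of 353 mm between each pair.

The bookshelf is on top of the table.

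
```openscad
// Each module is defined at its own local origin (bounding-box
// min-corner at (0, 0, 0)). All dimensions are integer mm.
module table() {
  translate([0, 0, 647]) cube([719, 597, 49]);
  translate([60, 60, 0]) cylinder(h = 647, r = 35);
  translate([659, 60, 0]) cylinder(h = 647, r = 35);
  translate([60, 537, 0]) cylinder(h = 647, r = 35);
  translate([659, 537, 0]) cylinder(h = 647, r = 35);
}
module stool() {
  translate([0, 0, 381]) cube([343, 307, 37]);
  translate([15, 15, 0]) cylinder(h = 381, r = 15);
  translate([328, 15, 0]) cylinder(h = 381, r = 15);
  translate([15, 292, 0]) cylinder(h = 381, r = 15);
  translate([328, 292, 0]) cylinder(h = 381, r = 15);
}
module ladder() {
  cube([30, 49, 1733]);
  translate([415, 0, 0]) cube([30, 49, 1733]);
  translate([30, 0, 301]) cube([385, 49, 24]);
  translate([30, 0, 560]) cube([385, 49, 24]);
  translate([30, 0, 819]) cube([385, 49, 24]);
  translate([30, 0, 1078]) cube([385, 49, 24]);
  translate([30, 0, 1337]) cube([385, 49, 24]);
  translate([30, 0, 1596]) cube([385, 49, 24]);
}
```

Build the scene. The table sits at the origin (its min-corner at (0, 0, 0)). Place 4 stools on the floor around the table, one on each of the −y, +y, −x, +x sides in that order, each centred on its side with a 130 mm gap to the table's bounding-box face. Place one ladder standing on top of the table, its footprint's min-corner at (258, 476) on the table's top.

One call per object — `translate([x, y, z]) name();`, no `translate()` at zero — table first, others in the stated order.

table();
translate([188, -437, 0]) stool();
translate([188, 727, 0]) stool();
translate([-473, 145, 0]) stool();
translate([849, 145, 0]) stool();
translate([258, 476, 696]) ladder();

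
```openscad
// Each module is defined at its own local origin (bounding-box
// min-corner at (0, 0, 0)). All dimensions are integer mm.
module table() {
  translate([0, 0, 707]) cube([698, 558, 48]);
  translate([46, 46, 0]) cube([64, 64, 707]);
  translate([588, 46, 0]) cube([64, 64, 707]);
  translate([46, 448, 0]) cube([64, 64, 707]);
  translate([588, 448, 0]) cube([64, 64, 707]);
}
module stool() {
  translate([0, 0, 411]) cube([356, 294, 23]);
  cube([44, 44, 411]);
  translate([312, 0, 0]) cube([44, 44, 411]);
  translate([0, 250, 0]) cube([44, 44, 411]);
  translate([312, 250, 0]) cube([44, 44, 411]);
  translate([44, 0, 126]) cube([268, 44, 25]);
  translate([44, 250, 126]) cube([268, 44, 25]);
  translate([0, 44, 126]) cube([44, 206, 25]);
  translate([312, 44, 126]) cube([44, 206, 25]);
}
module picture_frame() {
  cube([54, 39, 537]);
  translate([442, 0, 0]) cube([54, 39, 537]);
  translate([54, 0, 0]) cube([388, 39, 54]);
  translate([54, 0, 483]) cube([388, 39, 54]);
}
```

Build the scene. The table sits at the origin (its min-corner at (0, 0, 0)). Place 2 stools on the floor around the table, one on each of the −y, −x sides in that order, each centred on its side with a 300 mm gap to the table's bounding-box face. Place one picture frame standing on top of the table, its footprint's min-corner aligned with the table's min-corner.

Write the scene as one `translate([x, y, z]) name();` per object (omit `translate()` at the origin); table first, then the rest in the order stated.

table();
translate([171, -594, 0]) stool();
translate([-656, 132, 0]) stool();
translate([0, 0, 755]) picture_frame();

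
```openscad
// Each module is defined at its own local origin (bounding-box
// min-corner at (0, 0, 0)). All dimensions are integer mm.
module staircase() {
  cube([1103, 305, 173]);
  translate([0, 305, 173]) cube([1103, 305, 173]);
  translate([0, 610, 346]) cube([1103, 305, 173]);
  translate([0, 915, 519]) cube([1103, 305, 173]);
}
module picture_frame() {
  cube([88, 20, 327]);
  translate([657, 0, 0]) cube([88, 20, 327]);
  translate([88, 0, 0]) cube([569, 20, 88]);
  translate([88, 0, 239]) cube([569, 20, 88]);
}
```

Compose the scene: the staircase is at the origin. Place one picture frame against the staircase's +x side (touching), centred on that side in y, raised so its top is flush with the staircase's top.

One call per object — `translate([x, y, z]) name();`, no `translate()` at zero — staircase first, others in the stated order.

staircase();
translate([1103, 600, 365]) picture_frame();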